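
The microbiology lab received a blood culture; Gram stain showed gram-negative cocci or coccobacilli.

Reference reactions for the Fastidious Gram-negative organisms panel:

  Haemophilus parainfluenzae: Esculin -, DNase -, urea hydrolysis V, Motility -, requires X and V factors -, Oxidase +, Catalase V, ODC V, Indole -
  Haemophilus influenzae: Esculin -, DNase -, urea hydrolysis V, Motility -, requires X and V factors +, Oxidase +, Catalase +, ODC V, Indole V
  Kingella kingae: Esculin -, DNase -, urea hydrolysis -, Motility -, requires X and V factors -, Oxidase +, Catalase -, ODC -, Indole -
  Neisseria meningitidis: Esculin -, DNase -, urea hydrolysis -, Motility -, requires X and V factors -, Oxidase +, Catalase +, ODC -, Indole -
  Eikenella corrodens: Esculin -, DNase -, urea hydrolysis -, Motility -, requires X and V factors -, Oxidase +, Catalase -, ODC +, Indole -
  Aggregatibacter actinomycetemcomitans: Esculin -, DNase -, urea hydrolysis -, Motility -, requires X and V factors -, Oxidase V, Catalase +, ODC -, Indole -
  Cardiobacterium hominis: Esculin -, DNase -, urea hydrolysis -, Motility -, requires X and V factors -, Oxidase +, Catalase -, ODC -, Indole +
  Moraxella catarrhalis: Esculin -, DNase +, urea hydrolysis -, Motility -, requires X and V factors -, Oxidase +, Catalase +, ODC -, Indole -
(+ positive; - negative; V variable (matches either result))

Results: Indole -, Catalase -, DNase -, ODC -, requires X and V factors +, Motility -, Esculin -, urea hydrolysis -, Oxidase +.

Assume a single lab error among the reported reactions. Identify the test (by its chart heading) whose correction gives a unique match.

As reported, no row in the chart matches all 9 reactions.
Reversing Motility → still no organism matches.
Reversing Esculin → still no organism matches.
Reversing ODC → still no organism matches.
Reversing requires X and V factors → 2 organisms match (not unique).
Reversing DNase → still no organism matches.
Reversing Catalase (to +) → unique match: Haemophilus influenzae.
Reversing urea hydrolysis → still no organism matches.
Reversing Indole → still no organism matches.
Reversing Oxidase → still no organism matches.

Catalase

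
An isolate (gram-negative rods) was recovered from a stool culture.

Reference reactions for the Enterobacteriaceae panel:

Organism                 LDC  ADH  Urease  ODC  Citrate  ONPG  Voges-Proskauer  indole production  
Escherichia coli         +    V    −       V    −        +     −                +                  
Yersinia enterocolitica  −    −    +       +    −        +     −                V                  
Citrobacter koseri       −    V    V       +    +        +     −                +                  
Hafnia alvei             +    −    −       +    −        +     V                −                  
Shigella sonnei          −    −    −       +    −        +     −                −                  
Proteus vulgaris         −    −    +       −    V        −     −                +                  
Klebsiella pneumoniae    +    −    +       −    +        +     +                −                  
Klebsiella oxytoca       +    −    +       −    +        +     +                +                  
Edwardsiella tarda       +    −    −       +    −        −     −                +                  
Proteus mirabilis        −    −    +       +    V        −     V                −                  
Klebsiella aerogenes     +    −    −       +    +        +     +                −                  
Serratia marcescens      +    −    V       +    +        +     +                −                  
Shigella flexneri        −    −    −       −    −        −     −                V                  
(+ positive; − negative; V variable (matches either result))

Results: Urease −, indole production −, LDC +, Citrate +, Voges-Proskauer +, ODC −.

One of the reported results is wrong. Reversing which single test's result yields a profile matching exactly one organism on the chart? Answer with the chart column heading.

As reported, no row in the chart matches all 6 reactions.
Reversing indole production → still no organism matches.
Reversing Urease (to +) → unique match: Klebsiella pneumoniae.
Reversing Voges-Proskauer → still no organism matches.
Reversing Citrate → still no organism matches.
Reversing LDC → still no organism matches.
Reversing ODC → 2 organisms match (not unique).

Urease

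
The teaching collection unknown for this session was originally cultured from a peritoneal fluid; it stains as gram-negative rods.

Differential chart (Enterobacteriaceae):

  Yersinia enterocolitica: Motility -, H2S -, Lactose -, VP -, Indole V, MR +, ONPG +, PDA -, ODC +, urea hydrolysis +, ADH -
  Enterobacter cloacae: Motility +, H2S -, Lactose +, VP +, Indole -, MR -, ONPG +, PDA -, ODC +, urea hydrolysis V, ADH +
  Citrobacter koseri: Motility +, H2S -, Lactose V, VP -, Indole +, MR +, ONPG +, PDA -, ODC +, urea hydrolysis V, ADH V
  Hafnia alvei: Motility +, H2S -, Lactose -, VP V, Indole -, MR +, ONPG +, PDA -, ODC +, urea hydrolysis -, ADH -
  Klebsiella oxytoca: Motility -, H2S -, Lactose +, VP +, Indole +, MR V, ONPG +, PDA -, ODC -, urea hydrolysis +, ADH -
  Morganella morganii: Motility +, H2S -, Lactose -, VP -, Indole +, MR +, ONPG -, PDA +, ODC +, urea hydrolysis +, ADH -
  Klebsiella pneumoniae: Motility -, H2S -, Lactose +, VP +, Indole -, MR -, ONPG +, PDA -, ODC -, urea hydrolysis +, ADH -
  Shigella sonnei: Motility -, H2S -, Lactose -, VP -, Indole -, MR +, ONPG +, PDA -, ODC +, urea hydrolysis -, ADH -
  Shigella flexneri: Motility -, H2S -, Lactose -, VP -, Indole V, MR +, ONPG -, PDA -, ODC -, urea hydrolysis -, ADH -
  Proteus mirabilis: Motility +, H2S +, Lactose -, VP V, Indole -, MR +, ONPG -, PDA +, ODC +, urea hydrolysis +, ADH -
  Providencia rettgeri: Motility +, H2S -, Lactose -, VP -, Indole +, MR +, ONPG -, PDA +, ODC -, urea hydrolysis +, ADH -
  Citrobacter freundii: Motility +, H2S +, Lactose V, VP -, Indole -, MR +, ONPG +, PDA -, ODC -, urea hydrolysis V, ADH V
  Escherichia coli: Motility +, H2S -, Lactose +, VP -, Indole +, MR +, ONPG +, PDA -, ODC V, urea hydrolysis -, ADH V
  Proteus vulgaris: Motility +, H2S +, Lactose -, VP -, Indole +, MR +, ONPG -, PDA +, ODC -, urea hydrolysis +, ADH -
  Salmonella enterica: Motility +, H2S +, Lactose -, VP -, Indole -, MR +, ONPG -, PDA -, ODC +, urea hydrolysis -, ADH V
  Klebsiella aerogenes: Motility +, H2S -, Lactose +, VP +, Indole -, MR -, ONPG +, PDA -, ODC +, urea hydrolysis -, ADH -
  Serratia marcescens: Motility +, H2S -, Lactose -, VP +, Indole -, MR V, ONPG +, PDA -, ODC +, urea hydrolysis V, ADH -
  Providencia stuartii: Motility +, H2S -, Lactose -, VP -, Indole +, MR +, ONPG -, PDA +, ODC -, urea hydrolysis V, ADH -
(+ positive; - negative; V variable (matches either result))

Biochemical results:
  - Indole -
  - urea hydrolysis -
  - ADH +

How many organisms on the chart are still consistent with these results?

Indole -: excludes 7 organisms — 11 left.
urea hydrolysis -: excludes Yersinia enterocolitica, Klebsiella pneumoniae, Proteus mirabilis — 8 left.
ADH +: excludes 5 organisms — 3 left.
Still consistent: Citrobacter freundii, Enterobacter cloacae, Salmonella enterica.

3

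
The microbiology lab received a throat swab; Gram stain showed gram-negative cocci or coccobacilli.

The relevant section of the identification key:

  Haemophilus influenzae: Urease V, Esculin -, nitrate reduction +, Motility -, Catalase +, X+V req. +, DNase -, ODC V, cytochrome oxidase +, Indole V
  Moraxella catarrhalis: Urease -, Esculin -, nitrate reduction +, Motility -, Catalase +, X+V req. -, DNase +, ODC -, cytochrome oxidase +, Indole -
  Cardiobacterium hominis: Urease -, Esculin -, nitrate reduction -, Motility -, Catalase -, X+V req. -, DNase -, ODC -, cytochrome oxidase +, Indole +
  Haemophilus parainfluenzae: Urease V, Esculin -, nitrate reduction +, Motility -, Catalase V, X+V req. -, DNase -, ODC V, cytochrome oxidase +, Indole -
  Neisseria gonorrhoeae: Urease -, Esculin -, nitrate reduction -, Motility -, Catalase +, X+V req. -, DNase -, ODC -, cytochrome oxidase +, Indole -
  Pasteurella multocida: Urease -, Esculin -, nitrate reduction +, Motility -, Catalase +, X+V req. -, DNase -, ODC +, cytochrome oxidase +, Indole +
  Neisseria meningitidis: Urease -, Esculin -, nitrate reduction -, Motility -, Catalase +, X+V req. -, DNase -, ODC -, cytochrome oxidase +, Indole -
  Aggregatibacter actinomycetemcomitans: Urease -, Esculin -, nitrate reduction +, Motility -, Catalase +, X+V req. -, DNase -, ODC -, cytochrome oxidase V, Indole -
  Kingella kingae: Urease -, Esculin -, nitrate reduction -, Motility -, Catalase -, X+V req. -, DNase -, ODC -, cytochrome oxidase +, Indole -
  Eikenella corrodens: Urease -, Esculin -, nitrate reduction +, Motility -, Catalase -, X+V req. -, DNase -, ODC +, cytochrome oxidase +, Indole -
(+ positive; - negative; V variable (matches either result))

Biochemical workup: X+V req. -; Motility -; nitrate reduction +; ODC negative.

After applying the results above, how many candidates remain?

X+V req. -: excludes Haemophilus influenzae — 9 left.
Motility -: all 9 remaining candidates are consistent.
nitrate reduction +: excludes Cardiobacterium hominis, Neisseria gonorrhoeae, Neisseria meningitidis, Kingella kingae — 5 left.
ODC -: excludes Pasteurella multocida, Eikenella corrodens — 3 left.
Still consistent: Aggregatibacter actinomycetemcomitans, Haemophilus parainfluenzae, Moraxella catarrhalis.

3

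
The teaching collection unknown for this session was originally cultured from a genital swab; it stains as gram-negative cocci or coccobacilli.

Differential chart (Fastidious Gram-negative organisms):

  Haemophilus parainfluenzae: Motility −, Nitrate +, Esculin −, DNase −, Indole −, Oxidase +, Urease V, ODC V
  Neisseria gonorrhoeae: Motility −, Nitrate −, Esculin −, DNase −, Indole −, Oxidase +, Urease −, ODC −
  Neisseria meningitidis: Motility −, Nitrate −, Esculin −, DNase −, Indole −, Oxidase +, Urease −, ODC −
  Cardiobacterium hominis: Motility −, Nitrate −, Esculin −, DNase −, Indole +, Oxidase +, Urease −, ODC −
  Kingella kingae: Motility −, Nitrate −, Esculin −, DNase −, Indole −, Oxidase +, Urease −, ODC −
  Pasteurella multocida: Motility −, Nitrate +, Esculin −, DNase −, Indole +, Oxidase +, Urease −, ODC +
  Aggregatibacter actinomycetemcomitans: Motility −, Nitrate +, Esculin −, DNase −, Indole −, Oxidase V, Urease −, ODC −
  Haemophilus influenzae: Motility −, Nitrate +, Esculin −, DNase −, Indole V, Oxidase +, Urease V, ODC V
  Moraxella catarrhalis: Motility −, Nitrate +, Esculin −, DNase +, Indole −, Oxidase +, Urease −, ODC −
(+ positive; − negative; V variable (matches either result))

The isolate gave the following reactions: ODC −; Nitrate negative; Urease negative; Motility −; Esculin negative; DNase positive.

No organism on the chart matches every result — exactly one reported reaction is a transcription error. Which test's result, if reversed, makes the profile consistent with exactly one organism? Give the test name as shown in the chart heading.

Nitrate

As reported, no row in the chart matches all 6 reactions.
Reversing Nitrate (to +) → unique match: Moraxella catarrhalis.
Reversing ODC → still no organism matches.
Reversing Motility → still no organism matches.
Reversing DNase → 4 organisms match (not unique).
Reversing Urease → still no organism matches.
Reversing Esculin → still no organism matches.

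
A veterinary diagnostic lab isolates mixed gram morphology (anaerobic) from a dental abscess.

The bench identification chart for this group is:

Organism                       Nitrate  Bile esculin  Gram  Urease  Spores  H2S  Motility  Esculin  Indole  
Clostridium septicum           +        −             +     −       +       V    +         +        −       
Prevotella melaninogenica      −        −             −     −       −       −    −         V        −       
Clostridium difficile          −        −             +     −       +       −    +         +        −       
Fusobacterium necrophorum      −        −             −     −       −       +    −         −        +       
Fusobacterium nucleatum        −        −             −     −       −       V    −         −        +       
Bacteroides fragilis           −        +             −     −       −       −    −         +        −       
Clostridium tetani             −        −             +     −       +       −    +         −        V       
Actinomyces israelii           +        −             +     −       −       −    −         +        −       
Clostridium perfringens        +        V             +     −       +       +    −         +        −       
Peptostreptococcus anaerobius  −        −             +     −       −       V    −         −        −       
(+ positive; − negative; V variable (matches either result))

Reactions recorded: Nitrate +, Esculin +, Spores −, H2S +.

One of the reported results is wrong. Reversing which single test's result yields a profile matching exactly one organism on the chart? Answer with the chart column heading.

H2S

As reported, no row in the chart matches all 4 reactions.
Reversing H2S (to −) → unique match: Actinomyces israelii.
Reversing Spores → 2 organisms match (not unique).
Reversing Nitrate → still no organism matches.
Reversing Esculin → still no organism matches.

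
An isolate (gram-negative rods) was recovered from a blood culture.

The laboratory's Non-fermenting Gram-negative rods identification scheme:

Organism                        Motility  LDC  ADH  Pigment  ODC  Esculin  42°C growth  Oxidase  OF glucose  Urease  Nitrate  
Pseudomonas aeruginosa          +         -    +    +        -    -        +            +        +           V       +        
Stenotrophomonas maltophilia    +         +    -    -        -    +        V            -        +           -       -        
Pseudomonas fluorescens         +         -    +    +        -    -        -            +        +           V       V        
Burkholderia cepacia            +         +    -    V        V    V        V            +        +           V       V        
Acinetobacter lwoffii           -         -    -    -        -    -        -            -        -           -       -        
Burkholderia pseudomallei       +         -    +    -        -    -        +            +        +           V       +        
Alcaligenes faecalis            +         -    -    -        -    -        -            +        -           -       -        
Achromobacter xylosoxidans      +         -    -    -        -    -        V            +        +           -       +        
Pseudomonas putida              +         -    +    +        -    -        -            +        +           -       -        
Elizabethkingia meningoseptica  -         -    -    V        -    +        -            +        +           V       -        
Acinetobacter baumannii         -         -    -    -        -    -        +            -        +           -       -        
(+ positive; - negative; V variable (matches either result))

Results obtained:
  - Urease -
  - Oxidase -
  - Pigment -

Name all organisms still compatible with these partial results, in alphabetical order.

Acinetobacter baumannii, Acinetobacter lwoffii, Stenotrophomonas maltophilia

Oxidase -: excludes 8 organisms — 3 left.
Urease -: all 3 remaining candidates are consistent.
Pigment -: all 3 remaining candidates are consistent.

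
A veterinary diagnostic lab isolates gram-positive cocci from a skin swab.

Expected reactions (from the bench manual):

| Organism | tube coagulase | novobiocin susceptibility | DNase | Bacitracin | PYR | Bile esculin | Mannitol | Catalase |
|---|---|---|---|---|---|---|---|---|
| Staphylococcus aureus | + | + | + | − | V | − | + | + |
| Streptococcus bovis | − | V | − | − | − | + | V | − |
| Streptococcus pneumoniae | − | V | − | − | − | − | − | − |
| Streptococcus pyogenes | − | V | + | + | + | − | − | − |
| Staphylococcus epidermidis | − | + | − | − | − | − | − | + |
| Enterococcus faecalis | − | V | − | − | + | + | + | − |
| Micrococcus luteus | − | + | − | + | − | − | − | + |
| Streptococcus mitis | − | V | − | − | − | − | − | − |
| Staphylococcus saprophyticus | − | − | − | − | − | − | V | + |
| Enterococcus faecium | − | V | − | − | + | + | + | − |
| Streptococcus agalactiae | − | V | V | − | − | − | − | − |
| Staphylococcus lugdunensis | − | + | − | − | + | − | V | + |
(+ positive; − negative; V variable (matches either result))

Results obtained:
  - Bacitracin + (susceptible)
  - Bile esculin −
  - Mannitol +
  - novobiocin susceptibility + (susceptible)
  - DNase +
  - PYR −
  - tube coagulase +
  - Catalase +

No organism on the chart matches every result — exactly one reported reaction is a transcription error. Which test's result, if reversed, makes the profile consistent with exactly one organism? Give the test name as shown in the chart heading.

Bacitracin

As reported, no row in the chart matches all 8 reactions.
Reversing DNase → still no organism matches.
Reversing Bacitracin (to −) → unique match: Staphylococcus aureus.
Reversing Catalase → still no organism matches.
Reversing Bile esculin → still no organism matches.
Reversing novobiocin susceptibility → still no organism matches.
Reversing tube coagulase → still no organism matches.
Reversing Mannitol → still no organism matches.
Reversing PYR → still no organism matches.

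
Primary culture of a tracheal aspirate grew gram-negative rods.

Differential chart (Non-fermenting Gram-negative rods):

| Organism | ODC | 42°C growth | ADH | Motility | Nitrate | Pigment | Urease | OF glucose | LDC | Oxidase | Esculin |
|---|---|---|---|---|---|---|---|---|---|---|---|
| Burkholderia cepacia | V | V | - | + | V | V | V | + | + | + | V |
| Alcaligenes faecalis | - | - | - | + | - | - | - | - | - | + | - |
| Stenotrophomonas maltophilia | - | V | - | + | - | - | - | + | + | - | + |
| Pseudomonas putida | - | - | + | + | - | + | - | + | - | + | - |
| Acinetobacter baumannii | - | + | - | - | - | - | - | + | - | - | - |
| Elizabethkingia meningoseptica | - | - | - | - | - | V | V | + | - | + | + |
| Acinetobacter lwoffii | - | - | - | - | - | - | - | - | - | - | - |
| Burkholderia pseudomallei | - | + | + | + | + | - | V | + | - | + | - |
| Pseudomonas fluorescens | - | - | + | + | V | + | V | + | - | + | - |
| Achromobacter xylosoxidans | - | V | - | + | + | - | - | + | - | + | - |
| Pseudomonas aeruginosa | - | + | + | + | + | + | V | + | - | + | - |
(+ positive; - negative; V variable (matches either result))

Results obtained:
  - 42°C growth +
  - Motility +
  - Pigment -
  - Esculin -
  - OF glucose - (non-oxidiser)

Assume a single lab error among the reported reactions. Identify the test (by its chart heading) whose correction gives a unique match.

As reported, no row in the chart matches all 5 reactions.
Reversing Motility → still no organism matches.
Reversing Esculin → still no organism matches.
Reversing Pigment → still no organism matches.
Reversing OF glucose → 3 organisms match (not unique).
Reversing 42°C growth (to -) → unique match: Alcaligenes faecalis.

42°C growth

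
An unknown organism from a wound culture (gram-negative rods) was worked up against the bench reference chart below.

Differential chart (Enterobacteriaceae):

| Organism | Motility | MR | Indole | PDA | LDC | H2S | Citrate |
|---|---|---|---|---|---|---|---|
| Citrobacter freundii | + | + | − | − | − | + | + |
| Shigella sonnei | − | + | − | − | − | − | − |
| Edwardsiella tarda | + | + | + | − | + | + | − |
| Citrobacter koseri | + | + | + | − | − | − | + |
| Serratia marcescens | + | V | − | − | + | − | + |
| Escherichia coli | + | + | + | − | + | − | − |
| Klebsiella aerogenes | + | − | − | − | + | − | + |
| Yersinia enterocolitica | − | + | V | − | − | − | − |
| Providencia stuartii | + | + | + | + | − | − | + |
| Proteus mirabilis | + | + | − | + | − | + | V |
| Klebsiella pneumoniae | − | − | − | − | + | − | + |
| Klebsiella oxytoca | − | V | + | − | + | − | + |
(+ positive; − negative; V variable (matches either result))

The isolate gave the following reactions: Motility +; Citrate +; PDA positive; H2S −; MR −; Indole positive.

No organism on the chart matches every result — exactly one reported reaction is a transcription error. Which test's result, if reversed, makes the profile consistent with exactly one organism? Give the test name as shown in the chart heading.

MR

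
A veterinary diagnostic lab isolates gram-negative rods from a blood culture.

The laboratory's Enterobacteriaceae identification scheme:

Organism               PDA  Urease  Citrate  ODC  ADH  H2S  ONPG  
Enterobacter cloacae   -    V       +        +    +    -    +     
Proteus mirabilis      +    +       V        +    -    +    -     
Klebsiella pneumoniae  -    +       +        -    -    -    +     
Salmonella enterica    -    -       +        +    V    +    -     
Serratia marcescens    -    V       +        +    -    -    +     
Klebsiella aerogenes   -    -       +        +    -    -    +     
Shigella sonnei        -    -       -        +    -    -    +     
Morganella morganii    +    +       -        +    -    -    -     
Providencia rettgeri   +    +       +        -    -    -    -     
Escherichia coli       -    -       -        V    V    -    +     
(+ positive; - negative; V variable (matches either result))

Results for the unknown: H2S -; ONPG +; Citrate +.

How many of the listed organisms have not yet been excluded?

4

ONPG +: excludes Proteus mirabilis, Salmonella enterica, Morganella morganii, Providencia rettgeri — 6 left.
Citrate +: excludes Shigella sonnei, Escherichia coli — 4 left.
H2S -: all 4 remaining candidates are consistent.
Still consistent: Enterobacter cloacae, Klebsiella aerogenes, Klebsiella pneumoniae, Serratia marcescens.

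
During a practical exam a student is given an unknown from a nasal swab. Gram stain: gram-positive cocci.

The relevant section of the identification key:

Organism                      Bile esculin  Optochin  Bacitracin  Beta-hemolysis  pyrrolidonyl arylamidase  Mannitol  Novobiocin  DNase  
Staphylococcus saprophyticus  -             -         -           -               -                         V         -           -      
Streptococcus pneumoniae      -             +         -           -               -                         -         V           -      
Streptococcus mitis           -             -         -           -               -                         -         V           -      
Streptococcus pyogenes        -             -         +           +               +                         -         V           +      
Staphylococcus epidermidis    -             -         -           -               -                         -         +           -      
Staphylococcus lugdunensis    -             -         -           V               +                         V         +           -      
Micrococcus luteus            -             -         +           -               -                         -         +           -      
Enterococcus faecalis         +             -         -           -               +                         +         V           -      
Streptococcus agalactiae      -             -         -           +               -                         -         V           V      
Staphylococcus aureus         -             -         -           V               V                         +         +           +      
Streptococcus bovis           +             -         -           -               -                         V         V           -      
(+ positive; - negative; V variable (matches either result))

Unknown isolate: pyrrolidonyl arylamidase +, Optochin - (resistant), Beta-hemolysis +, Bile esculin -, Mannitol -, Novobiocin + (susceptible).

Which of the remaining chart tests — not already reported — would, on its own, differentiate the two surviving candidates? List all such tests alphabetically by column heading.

Bacitracin, DNase

Beta-hemolysis +: excludes 7 organisms — 4 left.
Mannitol -: excludes Staphylococcus aureus — 3 left.
Optochin -: all 3 remaining candidates are consistent.
Bile esculin -: all 3 remaining candidates are consistent.
Novobiocin +: all 3 remaining candidates are consistent.
pyrrolidonyl arylamidase +: excludes Streptococcus agalactiae — 2 left.
Two candidates remain: Staphylococcus lugdunensis and Streptococcus pyogenes.
  Bacitracin: Staphylococcus lugdunensis -, Streptococcus pyogenes + — discriminates.
  DNase: Staphylococcus lugdunensis -, Streptococcus pyogenes + — discriminates.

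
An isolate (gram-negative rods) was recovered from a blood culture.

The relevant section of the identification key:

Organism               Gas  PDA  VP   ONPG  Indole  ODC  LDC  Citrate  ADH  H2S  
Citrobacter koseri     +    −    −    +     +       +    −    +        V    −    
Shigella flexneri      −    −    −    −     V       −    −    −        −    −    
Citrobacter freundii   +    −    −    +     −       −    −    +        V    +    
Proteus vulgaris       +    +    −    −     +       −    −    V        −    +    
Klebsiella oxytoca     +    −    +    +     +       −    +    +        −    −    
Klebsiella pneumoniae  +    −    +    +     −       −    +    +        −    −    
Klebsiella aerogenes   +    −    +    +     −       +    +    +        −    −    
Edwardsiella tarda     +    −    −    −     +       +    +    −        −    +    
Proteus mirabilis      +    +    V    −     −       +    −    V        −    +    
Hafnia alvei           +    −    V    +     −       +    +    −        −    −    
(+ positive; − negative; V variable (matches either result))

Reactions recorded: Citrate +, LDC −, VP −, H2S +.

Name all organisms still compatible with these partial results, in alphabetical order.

Citrobacter freundii, Proteus mirabilis, Proteus vulgaris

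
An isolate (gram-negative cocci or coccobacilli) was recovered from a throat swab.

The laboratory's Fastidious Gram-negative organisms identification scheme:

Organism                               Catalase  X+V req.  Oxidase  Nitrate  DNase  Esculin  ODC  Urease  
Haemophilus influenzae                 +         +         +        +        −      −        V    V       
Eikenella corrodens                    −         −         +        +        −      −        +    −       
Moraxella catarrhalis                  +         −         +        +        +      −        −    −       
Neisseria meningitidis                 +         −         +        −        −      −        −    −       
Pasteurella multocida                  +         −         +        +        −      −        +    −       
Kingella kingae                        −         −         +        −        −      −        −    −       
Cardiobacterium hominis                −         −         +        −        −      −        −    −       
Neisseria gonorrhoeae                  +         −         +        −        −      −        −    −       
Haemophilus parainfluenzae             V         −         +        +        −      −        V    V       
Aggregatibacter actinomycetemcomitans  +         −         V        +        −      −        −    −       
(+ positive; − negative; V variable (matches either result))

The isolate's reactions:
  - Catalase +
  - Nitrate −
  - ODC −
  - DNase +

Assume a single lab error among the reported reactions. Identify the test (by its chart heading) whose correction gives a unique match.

Nitrate

As reported, no row in the chart matches all 4 reactions.
Reversing Nitrate (to +) → unique match: Moraxella catarrhalis.
Reversing Catalase → still no organism matches.
Reversing ODC → still no organism matches.
Reversing DNase → 2 organisms match (not unique).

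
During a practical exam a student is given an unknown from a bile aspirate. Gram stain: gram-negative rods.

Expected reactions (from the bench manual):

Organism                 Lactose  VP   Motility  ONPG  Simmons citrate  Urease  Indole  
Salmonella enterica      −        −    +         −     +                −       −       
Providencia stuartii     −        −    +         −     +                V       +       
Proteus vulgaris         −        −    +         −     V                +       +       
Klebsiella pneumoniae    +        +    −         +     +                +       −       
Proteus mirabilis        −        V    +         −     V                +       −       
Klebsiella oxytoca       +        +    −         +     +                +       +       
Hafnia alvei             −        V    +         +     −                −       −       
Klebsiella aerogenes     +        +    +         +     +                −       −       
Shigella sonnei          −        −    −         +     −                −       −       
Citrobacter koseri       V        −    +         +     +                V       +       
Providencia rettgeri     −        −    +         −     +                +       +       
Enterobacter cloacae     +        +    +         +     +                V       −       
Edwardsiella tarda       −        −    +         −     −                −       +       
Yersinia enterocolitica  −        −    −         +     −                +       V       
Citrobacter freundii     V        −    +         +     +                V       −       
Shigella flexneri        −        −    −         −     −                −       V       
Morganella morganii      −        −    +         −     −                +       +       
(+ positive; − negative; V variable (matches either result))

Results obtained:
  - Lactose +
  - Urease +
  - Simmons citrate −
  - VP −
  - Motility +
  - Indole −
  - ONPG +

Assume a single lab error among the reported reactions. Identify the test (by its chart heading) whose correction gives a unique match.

As reported, no row in the chart matches all 7 reactions.
Reversing Lactose → still no organism matches.
Reversing Indole → still no organism matches.
Reversing Motility → still no organism matches.
Reversing ONPG → still no organism matches.
Reversing Urease → still no organism matches.
Reversing VP → still no organism matches.
Reversing Simmons citrate (to +) → unique match: Citrobacter freundii.

Simmons citrate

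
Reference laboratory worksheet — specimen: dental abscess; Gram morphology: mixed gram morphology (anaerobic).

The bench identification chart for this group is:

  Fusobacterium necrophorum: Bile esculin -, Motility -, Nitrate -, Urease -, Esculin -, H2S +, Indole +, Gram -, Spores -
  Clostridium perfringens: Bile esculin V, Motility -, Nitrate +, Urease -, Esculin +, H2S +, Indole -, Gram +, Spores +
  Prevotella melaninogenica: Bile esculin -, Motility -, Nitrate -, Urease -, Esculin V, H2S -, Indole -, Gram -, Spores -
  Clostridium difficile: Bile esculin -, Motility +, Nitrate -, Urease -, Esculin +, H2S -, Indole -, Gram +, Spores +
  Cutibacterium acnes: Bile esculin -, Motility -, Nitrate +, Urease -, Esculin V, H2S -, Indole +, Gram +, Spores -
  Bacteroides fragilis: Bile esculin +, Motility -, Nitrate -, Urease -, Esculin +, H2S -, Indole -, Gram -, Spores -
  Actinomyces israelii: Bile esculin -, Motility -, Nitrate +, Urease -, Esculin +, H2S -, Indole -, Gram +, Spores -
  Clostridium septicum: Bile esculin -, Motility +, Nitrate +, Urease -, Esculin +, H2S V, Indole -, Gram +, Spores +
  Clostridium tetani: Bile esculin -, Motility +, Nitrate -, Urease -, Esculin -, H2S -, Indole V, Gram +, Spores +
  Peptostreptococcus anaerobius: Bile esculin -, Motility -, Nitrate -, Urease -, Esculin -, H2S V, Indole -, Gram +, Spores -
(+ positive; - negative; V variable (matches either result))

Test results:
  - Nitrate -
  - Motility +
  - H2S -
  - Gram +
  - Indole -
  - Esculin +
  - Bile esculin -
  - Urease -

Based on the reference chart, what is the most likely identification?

Clostridium difficile

Bile esculin -: excludes Bacteroides fragilis — 9 left.
Indole -: excludes Fusobacterium necrophorum, Cutibacterium acnes — 7 left.
Esculin +: excludes Clostridium tetani, Peptostreptococcus anaerobius — 5 left.
H2S -: excludes Clostridium perfringens — 4 left.
Motility +: excludes Prevotella melaninogenica, Actinomyces israelii — 2 left.
Gram +: all 2 remaining candidates are consistent.
Nitrate -: excludes Clostridium septicum — 1 left.
Urease -: the one remaining candidate is consistent.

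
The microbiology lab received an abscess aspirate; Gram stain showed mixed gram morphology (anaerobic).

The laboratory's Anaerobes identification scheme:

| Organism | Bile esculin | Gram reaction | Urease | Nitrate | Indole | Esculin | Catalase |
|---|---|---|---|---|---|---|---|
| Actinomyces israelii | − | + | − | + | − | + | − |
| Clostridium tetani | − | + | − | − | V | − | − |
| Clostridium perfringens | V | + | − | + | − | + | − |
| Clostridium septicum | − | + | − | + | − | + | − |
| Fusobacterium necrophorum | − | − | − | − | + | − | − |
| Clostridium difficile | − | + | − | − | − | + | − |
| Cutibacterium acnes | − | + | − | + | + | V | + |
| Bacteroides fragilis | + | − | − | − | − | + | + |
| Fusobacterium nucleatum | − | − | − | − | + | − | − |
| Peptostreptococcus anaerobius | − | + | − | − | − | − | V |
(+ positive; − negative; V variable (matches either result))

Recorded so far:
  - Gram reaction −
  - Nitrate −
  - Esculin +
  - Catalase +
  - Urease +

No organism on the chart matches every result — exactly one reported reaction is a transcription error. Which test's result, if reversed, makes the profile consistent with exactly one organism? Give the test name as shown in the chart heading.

Urease

As reported, no row in the chart matches all 5 reactions.
Reversing Gram reaction → still no organism matches.
Reversing Catalase → still no organism matches.
Reversing Esculin → still no organism matches.
Reversing Urease (to −) → unique match: Bacteroides fragilis.
Reversing Nitrate → still no organism matches.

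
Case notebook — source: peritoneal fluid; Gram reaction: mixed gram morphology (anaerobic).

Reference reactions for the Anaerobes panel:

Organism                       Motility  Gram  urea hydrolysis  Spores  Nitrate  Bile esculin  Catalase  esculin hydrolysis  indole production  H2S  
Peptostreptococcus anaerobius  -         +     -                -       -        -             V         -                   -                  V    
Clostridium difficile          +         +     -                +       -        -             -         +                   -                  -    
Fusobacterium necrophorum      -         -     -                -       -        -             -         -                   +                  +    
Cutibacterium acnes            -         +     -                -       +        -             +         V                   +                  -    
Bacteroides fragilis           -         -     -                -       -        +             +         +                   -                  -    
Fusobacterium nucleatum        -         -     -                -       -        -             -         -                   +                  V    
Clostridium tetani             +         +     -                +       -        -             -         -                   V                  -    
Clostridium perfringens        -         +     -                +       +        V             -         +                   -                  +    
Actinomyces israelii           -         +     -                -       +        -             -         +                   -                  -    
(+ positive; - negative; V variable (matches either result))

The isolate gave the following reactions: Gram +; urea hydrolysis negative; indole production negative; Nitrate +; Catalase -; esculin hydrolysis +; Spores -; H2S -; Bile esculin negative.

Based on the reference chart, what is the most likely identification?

Actinomyces israelii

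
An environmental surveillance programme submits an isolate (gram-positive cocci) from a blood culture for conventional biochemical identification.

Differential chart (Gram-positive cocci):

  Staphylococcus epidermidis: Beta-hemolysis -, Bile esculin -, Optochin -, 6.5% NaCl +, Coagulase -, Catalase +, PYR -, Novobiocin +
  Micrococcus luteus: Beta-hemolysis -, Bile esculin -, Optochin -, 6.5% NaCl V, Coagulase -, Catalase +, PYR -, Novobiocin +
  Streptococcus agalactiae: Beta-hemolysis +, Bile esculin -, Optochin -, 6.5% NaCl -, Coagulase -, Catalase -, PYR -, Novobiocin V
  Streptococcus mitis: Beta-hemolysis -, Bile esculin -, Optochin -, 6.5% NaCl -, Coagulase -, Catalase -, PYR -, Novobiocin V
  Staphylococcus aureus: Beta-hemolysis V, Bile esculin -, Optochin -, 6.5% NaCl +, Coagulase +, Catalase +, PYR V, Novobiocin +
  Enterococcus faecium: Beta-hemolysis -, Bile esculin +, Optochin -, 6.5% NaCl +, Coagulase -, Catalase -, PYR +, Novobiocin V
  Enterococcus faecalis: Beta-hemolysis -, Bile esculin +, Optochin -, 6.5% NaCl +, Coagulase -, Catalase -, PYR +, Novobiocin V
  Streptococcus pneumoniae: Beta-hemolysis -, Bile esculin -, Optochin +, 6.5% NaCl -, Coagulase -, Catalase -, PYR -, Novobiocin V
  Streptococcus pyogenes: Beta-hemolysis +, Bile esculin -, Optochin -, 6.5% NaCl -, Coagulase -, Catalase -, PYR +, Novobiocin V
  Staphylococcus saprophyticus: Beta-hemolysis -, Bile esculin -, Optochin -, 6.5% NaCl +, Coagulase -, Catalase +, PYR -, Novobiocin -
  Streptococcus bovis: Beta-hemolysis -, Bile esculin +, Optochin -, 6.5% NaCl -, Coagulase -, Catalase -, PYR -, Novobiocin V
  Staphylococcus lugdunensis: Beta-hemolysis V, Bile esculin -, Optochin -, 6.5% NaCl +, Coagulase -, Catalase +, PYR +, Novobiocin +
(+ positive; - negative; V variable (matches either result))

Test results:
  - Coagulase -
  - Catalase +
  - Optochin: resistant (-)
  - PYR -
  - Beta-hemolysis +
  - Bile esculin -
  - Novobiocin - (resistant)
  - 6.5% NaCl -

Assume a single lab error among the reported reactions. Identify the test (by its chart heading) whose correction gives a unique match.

As reported, no row in the chart matches all 8 reactions.
Reversing Catalase (to -) → unique match: Streptococcus agalactiae.
Reversing Coagulase → still no organism matches.
Reversing 6.5% NaCl → still no organism matches.
Reversing Optochin → still no organism matches.
Reversing Bile esculin → still no organism matches.
Reversing Beta-hemolysis → still no organism matches.
Reversing Novobiocin → still no organism matches.
Reversing PYR → still no organism matches.

Catalase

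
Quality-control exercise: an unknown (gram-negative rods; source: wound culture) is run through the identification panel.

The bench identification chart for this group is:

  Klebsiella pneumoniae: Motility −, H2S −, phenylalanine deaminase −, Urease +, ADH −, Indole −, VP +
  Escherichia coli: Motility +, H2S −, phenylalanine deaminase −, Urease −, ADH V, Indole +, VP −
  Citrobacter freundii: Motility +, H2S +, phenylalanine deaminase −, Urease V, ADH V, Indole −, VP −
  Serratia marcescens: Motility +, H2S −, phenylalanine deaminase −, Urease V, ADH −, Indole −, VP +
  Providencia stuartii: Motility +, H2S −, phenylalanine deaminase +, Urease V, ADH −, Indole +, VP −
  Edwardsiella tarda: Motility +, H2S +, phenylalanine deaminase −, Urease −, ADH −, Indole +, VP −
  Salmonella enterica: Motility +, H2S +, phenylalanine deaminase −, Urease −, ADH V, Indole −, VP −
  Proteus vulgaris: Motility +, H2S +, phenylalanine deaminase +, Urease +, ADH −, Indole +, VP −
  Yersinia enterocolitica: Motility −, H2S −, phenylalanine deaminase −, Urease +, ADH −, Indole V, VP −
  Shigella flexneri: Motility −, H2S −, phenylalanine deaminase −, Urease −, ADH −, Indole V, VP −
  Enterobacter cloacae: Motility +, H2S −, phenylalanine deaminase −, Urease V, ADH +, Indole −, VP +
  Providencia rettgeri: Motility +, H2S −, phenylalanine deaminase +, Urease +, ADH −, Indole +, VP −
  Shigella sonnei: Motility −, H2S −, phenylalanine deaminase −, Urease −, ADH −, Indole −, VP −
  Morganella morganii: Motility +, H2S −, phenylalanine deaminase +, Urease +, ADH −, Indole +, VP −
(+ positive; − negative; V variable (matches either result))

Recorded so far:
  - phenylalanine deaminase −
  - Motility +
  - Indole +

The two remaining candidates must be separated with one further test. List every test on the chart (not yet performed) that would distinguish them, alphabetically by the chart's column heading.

H2S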